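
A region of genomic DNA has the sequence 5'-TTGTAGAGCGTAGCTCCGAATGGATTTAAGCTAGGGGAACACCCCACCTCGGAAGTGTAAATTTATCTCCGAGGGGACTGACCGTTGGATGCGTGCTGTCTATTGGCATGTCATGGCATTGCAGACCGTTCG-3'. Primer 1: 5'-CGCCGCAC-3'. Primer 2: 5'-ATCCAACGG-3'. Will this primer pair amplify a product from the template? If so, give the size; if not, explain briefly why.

No product — primer 1 has no binding site in the template.

Primer 1 (CGCCGCAC) does not match the top strand, and its reverse complement GTGCGGCG does not match either.
With no annealing site for primer 1, no amplification occurs.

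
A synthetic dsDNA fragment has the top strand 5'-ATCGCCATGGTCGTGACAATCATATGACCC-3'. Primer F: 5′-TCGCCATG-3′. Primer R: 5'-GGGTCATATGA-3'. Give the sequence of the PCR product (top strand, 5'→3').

The forward primer matches the template at positions 2–9.
The reverse primer's reverse complement is TCATATGACCC, which matches the template at positions 20–30.
The product is the template from position 2 through 30 (29 bp).

5'-TCGCCATGGTCGTGACAATCATATGACCC-3'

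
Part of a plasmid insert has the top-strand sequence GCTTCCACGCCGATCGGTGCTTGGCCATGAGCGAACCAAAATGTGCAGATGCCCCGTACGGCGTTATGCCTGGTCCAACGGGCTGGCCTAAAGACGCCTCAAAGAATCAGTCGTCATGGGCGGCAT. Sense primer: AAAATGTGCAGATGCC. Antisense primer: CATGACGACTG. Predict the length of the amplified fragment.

81 bp

Scanning the template, AAAATGTGCAGATGCC occurs at positions 38–53; this primer anneals to the bottom strand there with its 3' end pointing downstream.
Taking the reverse complement of CATGACGACTG gives CAGTCGTCATG, found at positions 108–118 on the template; the primer anneals here to the top strand with its 3' end pointing upstream.
The product runs from position 38 to position 118, so its length is 118 − 38 + 1 = 81 bp.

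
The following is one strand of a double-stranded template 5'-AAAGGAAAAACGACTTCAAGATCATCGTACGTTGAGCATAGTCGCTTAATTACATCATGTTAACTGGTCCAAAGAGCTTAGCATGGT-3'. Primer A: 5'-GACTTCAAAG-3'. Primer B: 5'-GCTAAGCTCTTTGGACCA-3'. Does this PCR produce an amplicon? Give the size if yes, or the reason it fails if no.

No product — primer A has no binding site in the template.

Primer A (GACTTCAAAG) does not match the top strand, and its reverse complement CTTTGAAGTC does not match either.
With no annealing site for primer A, no amplification occurs.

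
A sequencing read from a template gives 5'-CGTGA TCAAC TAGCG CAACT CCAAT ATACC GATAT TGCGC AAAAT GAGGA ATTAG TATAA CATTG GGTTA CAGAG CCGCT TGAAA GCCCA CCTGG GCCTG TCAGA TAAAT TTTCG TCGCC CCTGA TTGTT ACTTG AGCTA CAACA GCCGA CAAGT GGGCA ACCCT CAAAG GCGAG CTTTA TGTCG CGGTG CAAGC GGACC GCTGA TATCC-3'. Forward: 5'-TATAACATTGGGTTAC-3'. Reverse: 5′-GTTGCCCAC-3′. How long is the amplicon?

107 bp

Scanning the template, TATAACATTGGGTTAC occurs at positions 56–71; this primer anneals to the bottom strand there with its 3' end pointing downstream.
Taking the reverse complement of GTTGCCCAC gives GTGGGCAAC, found at positions 154–162 on the template; the primer anneals here to the top strand with its 3' end pointing upstream.
The product runs from position 56 to position 162, so its length is 162 − 56 + 1 = 107 bp.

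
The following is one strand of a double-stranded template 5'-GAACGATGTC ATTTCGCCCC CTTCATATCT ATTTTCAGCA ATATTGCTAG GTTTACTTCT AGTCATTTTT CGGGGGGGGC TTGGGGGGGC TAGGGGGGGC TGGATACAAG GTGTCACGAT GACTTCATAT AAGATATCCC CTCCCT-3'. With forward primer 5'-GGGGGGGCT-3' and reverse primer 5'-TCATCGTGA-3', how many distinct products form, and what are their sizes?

The forward primer GGGGGGGCT matches the top strand at positions 73–81, 83–91, 93–101.
The reverse primer's reverse complement is TCACGATGA, matching at positions 114–122.
Each forward site pairs with the reverse site to give a product ending at position 122: sizes 50, 40, 30 bp.

Three products: 50 bp, 40 bp, 30 bp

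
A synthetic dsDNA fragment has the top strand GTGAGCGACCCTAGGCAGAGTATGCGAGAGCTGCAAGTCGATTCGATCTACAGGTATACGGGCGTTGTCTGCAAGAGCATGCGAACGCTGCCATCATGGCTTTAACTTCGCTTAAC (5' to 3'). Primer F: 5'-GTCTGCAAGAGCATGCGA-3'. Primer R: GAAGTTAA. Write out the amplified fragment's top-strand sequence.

Scanning the template, GTCTGCAAGAGCATGCGA occurs at positions 67–84; this primer anneals to the bottom strand there with its 3' end pointing downstream.
Reverse complement of the reverse primer: TTAACTTC. This occurs on the top strand at positions 102–109.
The product is the template from position 67 through 109 (43 bp).

5'-GTCTGCAAGAGCATGCGAACGCTGCCATCATGGCTTTAACTTC-3'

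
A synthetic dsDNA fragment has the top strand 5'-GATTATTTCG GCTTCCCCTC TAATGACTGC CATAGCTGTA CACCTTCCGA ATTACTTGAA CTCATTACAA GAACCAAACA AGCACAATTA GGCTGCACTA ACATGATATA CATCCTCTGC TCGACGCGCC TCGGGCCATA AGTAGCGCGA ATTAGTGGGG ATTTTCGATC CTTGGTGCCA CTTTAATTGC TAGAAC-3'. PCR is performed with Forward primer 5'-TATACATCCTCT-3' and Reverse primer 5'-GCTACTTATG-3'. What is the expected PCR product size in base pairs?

The forward primer matches the template at positions 107–118.
Taking the reverse complement of GCTACTTATG gives CATAAGTAGC, found at positions 137–146 on the template; the primer anneals here to the top strand with its 3' end pointing upstream.
Product length = (reverse-primer end) − (forward-primer start) + 1 = 146 − 107 + 1 = 40 bp.

40 bp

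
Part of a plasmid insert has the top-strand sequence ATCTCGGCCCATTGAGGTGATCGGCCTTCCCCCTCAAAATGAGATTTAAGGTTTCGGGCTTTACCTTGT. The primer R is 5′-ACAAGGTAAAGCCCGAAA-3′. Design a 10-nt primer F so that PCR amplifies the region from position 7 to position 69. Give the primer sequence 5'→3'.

5'-GCCCATTGAG-3'

The reverse primer's reverse complement TTTCGGGCTTTACCTTGT matches the template at positions 52–69; the product starts at position 7.
The forward primer is identical to the top strand over positions 7–16: GCCCATTGAG.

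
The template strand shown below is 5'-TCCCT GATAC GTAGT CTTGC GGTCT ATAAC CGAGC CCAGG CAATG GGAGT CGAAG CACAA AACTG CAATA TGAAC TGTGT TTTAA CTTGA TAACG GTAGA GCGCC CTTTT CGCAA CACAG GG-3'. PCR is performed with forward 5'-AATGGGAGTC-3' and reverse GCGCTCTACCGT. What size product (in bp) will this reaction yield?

63 bp

Scanning the template, AATGGGAGTC occurs at positions 42–51; this primer anneals to the bottom strand there with its 3' end pointing downstream.
Taking the reverse complement of GCGCTCTACCGT gives ACGGTAGAGCGC, found at positions 93–104 on the template; the primer anneals here to the top strand with its 3' end pointing upstream.
Amplicon spans positions 42–104: 63 bp.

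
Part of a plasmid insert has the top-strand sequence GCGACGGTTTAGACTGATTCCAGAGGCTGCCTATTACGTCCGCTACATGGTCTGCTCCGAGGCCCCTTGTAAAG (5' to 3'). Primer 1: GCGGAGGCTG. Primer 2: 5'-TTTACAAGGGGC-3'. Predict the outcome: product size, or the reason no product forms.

No product — primer 1 has no binding site in the template.

Primer 1 (GCGGAGGCTG) does not match the top strand, and its reverse complement CAGCCTCCGC does not match either.
With no annealing site for primer 1, no amplification occurs.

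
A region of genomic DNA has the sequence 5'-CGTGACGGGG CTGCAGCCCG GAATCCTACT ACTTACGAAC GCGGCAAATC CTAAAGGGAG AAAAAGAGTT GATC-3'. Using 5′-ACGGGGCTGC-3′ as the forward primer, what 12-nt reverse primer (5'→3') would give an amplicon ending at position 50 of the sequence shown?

5'-GATTTGCCGCGT-3'

The forward primer binds at positions 5–14; the product's 3' end on the top strand is position 50.
The reverse primer anneals to the top strand over positions 39–50, i.e. to ACGCGGCAAATC.
Its sequence written 5'→3' is the reverse complement: GATTTGCCGCGT.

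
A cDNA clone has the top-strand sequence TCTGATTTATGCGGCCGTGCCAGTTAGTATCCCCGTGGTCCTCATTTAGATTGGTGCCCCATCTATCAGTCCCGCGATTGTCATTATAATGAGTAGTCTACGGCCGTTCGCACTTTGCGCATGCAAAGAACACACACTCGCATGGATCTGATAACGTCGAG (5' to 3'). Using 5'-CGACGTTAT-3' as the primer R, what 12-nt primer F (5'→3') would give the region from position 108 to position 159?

The reverse primer's reverse complement ATAACGTCG matches the template at positions 151–159; the product starts at position 108.
The forward primer is identical to the top strand over positions 108–119: TCGCACTTTGCG.

5'-TCGCACTTTGCG-3'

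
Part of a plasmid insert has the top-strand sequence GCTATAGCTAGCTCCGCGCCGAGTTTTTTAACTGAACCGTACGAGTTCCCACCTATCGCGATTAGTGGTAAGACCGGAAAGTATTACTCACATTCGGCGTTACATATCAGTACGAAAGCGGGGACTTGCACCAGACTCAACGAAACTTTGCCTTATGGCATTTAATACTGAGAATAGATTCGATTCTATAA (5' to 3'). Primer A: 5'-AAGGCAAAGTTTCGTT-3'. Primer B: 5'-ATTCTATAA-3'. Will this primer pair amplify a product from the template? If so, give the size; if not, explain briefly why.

Primer A (AAGGCAAAGTTTCGTT) has reverse complement AACGAAACTTTGCCTT, which matches the top strand at positions 139–154; primer A anneals to the top strand there with its 3' end pointing upstream toward position 139.
Primer B (ATTCTATAA) matches the top strand directly at positions 183–191; it anneals to the bottom strand with its 3' end pointing downstream toward position 191.
The 3' ends diverge (primer A extends toward position 1, primer B toward position 191), so the primers never converge on a shared product.

No product — the primers' 3' ends point away from each other.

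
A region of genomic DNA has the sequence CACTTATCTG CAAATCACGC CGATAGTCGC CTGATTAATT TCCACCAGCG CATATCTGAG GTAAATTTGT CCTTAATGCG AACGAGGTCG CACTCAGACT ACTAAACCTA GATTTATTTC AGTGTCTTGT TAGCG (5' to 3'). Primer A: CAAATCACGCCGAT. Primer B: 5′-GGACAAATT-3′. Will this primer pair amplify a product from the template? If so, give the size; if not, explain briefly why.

Primer A (CAAATCACGCCGAT) matches the top strand at positions 11–24; it acts as a forward primer.
Primer B's reverse complement is AATTTGTCC, matching the top strand at positions 64–72; it acts as a reverse primer.
The 3' ends face each other across positions 11–72, giving a 62 bp product.

Yes — a 62 bp product.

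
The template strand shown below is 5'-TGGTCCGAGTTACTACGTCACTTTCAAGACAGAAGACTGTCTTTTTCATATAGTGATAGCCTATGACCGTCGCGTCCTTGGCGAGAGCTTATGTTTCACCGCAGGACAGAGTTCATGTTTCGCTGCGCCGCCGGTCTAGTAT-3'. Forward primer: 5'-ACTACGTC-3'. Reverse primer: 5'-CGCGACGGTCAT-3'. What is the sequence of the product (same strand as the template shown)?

The forward primer matches the template at positions 12–19.
Reverse complement of the reverse primer: ATGACCGTCGCG. This occurs on the top strand at positions 63–74.
The product is the template from position 12 through 74 (63 bp).

5'-ACTACGTCACTTTCAAGACAGAAGACTGTCTTTTTCATATAGTGATAGCCTATGACCGTCGCG-3'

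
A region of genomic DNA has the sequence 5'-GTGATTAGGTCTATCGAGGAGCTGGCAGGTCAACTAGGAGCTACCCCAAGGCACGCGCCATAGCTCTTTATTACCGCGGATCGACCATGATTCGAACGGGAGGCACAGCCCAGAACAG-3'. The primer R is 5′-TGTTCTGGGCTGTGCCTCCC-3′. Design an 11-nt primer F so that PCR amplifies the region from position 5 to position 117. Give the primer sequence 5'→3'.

The reverse primer's reverse complement GGGAGGCACAGCCCAGAACA matches the template at positions 98–117; the product starts at position 5.
The forward primer is identical to the top strand over positions 5–15: TTAGGTCTATC.

5'-TTAGGTCTATC-3'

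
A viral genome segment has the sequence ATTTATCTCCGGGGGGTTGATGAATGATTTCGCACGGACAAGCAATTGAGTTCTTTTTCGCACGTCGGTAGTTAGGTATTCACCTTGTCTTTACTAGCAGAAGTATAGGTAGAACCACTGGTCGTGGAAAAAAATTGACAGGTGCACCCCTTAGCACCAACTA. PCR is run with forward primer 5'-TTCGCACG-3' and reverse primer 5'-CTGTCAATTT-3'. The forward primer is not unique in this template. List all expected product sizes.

The forward primer TTCGCACG matches the top strand at positions 29–36, 57–64.
The reverse primer's reverse complement is AAATTGACAG, matching at positions 132–141.
Each forward site pairs with the reverse site to give a product ending at position 141: sizes 113, 85 bp.

113 bp, 85 bp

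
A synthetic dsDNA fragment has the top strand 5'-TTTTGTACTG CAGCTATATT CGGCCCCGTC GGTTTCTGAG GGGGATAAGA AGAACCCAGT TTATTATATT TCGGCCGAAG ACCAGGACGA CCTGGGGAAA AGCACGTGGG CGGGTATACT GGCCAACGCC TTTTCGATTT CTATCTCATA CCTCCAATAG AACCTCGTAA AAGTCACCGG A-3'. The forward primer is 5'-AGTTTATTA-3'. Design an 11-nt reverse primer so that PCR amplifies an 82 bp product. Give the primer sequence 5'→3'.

The forward primer binds at positions 58–66, so an 82 bp product ends at position 58 + 82 − 1 = 139.
The reverse primer anneals to the top strand over positions 129–139, i.e. to CCTTTTCGATT.
Its sequence written 5'→3' is the reverse complement: AATCGAAAAGG.

5'-AATCGAAAAGG-3'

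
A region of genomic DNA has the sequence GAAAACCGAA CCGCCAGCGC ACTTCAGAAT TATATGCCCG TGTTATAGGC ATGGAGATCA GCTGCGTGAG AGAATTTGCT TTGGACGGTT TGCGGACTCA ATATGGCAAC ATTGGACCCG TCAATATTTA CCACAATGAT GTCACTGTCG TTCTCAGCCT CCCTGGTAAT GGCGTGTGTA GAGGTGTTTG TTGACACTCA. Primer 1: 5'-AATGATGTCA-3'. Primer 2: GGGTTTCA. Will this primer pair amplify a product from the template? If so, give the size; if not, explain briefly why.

No product — primer 2 has no binding site in the template.

Primer 2 (GGGTTTCA) does not match the top strand, and its reverse complement TGAAACCC does not match either.
With no annealing site for primer 2, no amplification occurs.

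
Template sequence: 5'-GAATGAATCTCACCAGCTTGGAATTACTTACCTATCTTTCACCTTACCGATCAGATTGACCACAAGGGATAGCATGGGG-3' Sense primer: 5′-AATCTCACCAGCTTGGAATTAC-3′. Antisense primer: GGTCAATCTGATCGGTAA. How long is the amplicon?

56 bp

Scanning the template, AATCTCACCAGCTTGGAATTAC occurs at positions 6–27; this primer anneals to the bottom strand there with its 3' end pointing downstream.
Reverse complement of the reverse primer: TTACCGATCAGATTGACC. This occurs on the top strand at positions 44–61.
The product runs from position 6 to position 61, so its length is 61 − 6 + 1 = 56 bp.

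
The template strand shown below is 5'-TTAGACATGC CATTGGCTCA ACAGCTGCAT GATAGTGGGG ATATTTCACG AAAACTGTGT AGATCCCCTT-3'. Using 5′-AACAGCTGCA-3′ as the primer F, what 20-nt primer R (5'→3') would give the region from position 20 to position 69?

5'-AGGGGATCTACACAGTTTTC-3'

The product's 3' end on the top strand is position 69.
The reverse primer anneals to the top strand over positions 50–69, i.e. to GAAAACTGTGTAGATCCCCT.
Its sequence written 5'→3' is the reverse complement: AGGGGATCTACACAGTTTTC.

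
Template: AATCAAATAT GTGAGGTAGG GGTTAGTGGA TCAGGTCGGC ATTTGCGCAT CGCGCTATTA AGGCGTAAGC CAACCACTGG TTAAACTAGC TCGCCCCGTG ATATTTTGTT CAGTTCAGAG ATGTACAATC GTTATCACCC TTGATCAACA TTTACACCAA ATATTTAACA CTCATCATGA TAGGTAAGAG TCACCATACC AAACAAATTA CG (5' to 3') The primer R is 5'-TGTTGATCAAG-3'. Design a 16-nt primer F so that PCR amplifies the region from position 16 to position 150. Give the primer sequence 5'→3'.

The reverse primer's reverse complement CTTGATCAACA matches the template at positions 140–150; the product starts at position 16.
The forward primer is identical to the top strand over positions 16–31: GTAGGGGTTAGTGGAT.

5'-GTAGGGGTTAGTGGAT-3'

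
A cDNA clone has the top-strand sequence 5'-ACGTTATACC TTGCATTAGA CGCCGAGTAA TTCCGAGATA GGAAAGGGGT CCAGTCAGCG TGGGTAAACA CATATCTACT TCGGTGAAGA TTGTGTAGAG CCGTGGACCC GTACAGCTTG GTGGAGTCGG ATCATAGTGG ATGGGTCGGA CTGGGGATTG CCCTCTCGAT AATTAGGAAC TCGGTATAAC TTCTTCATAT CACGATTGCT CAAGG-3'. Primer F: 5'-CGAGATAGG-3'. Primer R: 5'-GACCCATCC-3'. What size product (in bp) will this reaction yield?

Forward primer CGAGATAGG is found on the top strand at positions 34–42.
The reverse primer's reverse complement is GGATGGGTC, which matches the template at positions 139–147.
Product length = (reverse-primer end) − (forward-primer start) + 1 = 147 − 34 + 1 = 114 bp.

114 bp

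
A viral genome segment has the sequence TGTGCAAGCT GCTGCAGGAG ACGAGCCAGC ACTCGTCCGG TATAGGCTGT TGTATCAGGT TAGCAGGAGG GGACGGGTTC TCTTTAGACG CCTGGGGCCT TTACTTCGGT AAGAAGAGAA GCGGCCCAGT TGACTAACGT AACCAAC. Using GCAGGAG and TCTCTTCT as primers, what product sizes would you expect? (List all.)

106 bp, 57 bp

The forward primer GCAGGAG matches the top strand at positions 14–20, 63–69.
The reverse primer's reverse complement is AGAAGAGA, matching at positions 112–119.
Each forward site pairs with the reverse site to give a product ending at position 119: sizes 106, 57 bp.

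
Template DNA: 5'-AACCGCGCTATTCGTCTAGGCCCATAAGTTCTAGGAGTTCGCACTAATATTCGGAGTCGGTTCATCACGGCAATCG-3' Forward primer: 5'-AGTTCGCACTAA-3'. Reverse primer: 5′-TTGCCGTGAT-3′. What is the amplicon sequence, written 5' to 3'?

5'-AGTTCGCACTAATATTCGGAGTCGGTTCATCACGGCAA-3'

Forward primer AGTTCGCACTAA is found on the top strand at positions 36–47.
Taking the reverse complement of TTGCCGTGAT gives ATCACGGCAA, found at positions 64–73 on the template; the primer anneals here to the top strand with its 3' end pointing upstream.
The product is the template from position 36 through 73 (38 bp).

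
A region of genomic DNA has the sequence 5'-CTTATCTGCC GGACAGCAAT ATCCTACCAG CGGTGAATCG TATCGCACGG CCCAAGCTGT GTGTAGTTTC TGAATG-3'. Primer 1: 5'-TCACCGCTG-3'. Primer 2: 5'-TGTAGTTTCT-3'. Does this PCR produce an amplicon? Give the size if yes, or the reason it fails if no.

No product — the primers' 3' ends point away from each other.

Primer 1 (TCACCGCTG) has reverse complement CAGCGGTGA, which matches the top strand at positions 28–36; primer 1 anneals to the top strand there with its 3' end pointing upstream toward position 28.
Primer 2 (TGTAGTTTCT) matches the top strand directly at positions 62–71; it anneals to the bottom strand with its 3' end pointing downstream toward position 71.
The 3' ends diverge (primer 1 extends toward position 1, primer 2 toward position 76), so the primers never converge on a shared product.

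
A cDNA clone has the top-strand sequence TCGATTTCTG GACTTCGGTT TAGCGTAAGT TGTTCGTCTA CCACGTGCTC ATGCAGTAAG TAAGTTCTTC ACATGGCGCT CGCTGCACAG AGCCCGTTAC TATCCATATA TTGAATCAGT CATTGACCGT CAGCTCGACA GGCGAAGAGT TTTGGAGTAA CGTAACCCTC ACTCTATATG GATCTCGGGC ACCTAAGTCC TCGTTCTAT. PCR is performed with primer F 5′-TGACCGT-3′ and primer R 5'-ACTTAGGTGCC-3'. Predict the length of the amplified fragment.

75 bp

The forward primer matches the template at positions 124–130.
Taking the reverse complement of ACTTAGGTGCC gives GGCACCTAAGT, found at positions 188–198 on the template; the primer anneals here to the top strand with its 3' end pointing upstream.
Product length = (reverse-primer end) − (forward-primer start) + 1 = 198 − 124 + 1 = 75 bp.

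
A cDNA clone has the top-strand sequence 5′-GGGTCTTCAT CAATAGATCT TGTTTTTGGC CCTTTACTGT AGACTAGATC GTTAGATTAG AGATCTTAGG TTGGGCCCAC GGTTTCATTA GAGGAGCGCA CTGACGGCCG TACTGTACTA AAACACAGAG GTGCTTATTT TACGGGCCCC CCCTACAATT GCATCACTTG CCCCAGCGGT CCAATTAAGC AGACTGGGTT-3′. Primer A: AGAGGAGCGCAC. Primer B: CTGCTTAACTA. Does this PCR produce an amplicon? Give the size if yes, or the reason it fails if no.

No product — primer B has no binding site in the template.

Primer B (CTGCTTAACTA) does not match the top strand, and its reverse complement TAGTTAAGCAG does not match either.
With no annealing site for primer B, no amplification occurs.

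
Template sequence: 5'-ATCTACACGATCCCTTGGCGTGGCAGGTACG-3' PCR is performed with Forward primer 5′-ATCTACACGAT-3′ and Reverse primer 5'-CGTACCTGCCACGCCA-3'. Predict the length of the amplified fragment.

Forward primer ATCTACACGAT is found on the top strand at positions 1–11.
The reverse primer's reverse complement is TGGCGTGGCAGGTACG, which matches the template at positions 16–31.
The product runs from position 1 to position 31, so its length is 31 − 1 + 1 = 31 bp.

31 bp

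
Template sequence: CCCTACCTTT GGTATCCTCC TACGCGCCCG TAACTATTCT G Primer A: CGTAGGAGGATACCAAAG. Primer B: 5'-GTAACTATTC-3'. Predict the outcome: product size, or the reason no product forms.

No product — the primers' 3' ends point away from each other.

Primer A (CGTAGGAGGATACCAAAG) has reverse complement CTTTGGTATCCTCCTACG, which matches the top strand at positions 7–24; primer A anneals to the top strand there with its 3' end pointing upstream toward position 7.
Primer B (GTAACTATTC) matches the top strand directly at positions 30–39; it anneals to the bottom strand with its 3' end pointing downstream toward position 39.
The 3' ends diverge (primer A extends toward position 1, primer B toward position 41), so the primers never converge on a shared product.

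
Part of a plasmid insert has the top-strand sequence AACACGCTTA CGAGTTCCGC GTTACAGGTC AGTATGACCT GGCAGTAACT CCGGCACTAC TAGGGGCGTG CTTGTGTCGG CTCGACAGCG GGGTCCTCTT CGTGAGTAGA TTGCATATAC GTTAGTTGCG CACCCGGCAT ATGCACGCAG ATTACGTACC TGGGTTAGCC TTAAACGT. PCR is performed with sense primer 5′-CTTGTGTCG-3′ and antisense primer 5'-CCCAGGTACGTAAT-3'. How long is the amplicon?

94 bp

The forward primer matches the template at positions 71–79.
Reverse complement of the reverse primer: ATTACGTACCTGGG. This occurs on the top strand at positions 151–164.
Product length = (reverse-primer end) − (forward-primer start) + 1 = 164 − 71 + 1 = 94 bp.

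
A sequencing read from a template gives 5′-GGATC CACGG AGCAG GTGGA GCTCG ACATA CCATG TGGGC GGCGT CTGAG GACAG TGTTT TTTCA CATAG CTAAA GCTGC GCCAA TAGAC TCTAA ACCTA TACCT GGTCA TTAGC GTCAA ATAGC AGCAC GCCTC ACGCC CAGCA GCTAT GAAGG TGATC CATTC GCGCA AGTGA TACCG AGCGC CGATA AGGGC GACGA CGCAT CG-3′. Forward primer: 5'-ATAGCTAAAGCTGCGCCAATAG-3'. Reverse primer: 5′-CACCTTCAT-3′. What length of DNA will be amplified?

Forward primer ATAGCTAAAGCTGCGCCAATAG is found on the top strand at positions 67–88.
The reverse primer's reverse complement is ATGAAGGTG, which matches the template at positions 149–157.
Product length = (reverse-primer end) − (forward-primer start) + 1 = 157 − 67 + 1 = 91 bp.

91 bp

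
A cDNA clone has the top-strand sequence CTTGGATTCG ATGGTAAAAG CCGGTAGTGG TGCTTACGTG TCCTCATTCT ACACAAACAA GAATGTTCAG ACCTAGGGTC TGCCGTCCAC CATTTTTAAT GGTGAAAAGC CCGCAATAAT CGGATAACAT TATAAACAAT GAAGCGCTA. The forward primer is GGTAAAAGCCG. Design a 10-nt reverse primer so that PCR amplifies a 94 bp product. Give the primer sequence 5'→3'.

5'-TTCACCATTA-3'

The forward primer binds at positions 13–23, so a 94 bp product ends at position 13 + 94 − 1 = 106.
The reverse primer anneals to the top strand over positions 97–106, i.e. to TAATGGTGAA.
Its sequence written 5'→3' is the reverse complement: TTCACCATTA.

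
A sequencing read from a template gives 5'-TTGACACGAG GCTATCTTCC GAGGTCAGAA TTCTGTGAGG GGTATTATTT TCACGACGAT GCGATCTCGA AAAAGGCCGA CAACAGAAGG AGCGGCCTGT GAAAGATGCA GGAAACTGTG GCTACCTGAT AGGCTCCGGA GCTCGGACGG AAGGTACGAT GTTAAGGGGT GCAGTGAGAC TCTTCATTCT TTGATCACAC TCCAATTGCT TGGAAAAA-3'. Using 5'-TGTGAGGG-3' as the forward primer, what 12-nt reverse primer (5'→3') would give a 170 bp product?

The forward primer binds at positions 34–41, so a 170 bp product ends at position 34 + 170 − 1 = 203.
The reverse primer anneals to the top strand over positions 192–203, i.e. to TGATCACACTCC.
Its sequence written 5'→3' is the reverse complement: GGAGTGTGATCA.

5'-GGAGTGTGATCA-3'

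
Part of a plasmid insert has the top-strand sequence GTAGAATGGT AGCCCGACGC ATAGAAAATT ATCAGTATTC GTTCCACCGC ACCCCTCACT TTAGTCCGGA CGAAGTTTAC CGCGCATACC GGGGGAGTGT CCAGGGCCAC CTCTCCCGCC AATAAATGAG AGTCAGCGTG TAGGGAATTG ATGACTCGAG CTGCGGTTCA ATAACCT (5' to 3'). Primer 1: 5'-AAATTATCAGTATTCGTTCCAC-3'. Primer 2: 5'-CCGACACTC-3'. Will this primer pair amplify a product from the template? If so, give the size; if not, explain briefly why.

No product — primer 2 has no binding site in the template.

Primer 2 (CCGACACTC) does not match the top strand, and its reverse complement GAGTGTCGG does not match either.
With no annealing site for primer 2, no amplification occurs.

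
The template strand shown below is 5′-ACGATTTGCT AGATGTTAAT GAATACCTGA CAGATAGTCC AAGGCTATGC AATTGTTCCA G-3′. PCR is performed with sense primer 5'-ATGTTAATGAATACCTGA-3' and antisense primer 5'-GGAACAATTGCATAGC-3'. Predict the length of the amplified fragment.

47 bp

The forward primer matches the template at positions 13–30.
The reverse primer's reverse complement is GCTATGCAATTGTTCC, which matches the template at positions 44–59.
Product length = (reverse-primer end) − (forward-primer start) + 1 = 59 − 13 + 1 = 47 bp.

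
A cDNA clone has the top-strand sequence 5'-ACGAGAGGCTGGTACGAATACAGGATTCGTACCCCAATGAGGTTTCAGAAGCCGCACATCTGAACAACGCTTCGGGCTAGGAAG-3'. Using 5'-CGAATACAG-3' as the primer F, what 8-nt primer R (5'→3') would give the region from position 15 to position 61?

The product's 3' end on the top strand is position 61.
The reverse primer anneals to the top strand over positions 54–61, i.e. to GCACATCT.
Its sequence written 5'→3' is the reverse complement: AGATGTGC.

5'-AGATGTGC-3'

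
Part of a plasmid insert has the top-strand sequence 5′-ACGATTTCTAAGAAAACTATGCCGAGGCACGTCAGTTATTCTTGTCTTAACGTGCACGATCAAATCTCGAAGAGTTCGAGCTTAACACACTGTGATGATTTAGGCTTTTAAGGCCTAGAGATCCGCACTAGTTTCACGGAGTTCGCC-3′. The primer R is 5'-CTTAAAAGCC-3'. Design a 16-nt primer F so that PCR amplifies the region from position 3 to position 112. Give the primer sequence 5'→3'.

The reverse primer's reverse complement GGCTTTTAAG matches the template at positions 103–112; the product starts at position 3.
The forward primer is identical to the top strand over positions 3–18: GATTTCTAAGAAAACT.

5'-GATTTCTAAGAAAACT-3'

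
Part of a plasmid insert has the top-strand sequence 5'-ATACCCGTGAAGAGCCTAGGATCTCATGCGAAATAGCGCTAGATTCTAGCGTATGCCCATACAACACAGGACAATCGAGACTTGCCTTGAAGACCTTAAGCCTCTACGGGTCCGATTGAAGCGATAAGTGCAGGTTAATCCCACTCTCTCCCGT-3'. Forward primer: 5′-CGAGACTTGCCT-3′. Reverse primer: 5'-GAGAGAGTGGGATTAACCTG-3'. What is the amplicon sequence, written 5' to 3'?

The forward primer matches the template at positions 76–87.
Taking the reverse complement of GAGAGAGTGGGATTAACCTG gives CAGGTTAATCCCACTCTCTC, found at positions 131–150 on the template; the primer anneals here to the top strand with its 3' end pointing upstream.
The product is the template from position 76 through 150 (75 bp).

5'-CGAGACTTGCCTTGAAGACCTTAAGCCTCTACGGGTCCGATTGAAGCGATAAGTGCAGGTTAATCCCACTCTCTC-3'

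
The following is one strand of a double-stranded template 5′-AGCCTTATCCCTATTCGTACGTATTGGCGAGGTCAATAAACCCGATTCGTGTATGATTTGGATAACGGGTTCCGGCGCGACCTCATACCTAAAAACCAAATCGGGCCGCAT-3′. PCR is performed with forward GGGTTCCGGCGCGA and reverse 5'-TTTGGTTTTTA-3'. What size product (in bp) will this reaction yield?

Scanning the template, GGGTTCCGGCGCGA occurs at positions 67–80; this primer anneals to the bottom strand there with its 3' end pointing downstream.
The reverse primer's reverse complement is TAAAAACCAAA, which matches the template at positions 90–100.
Product length = (reverse-primer end) − (forward-primer start) + 1 = 100 − 67 + 1 = 34 bp.

34 bp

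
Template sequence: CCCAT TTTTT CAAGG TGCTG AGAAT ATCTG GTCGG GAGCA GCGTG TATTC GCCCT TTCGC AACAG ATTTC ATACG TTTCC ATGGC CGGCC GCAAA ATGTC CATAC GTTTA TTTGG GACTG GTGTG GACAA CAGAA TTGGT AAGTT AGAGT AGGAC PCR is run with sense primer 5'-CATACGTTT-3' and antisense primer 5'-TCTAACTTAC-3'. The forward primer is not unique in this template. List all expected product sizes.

The forward primer CATACGTTT matches the top strand at positions 70–78, 101–109.
The reverse primer's reverse complement is GTAAGTTAGA, matching at positions 139–148.
Each forward site pairs with the reverse site to give a product ending at position 148: sizes 79, 48 bp.

79 bp, 48 bp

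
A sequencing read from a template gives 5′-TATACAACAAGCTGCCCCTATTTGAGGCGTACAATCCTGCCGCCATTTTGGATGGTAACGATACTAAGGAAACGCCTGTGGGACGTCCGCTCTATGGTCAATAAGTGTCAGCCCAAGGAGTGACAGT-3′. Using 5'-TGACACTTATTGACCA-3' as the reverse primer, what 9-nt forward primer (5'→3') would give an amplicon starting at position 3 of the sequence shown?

The reverse primer's reverse complement TGGTCAATAAGTGTCA matches the template at positions 95–110; the product starts at position 3.
The forward primer is identical to the top strand over positions 3–11: TACAACAAG.

5'-TACAACAAG-3'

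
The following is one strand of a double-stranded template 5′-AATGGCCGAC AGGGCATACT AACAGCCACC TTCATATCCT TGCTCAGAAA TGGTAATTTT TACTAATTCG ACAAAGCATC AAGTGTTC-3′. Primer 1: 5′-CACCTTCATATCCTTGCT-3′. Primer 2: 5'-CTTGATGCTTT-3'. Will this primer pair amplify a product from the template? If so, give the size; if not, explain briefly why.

Primer 1 (CACCTTCATATCCTTGCT) matches the top strand at positions 27–44; it acts as a forward primer.
Primer 2's reverse complement is AAAGCATCAAG, matching the top strand at positions 73–83; it acts as a reverse primer.
The 3' ends face each other across positions 27–83, giving a 57 bp product.

Yes — a 57 bp product.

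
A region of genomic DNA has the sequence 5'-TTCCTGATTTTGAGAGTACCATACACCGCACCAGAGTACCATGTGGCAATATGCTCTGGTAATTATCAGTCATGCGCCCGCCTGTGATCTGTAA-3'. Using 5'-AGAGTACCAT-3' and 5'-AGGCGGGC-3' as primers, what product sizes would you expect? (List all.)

The forward primer AGAGTACCAT matches the top strand at positions 13–22, 33–42.
The reverse primer's reverse complement is GCCCGCCT, matching at positions 76–83.
Each forward site pairs with the reverse site to give a product ending at position 83: sizes 71, 51 bp.

71 bp, 51 bp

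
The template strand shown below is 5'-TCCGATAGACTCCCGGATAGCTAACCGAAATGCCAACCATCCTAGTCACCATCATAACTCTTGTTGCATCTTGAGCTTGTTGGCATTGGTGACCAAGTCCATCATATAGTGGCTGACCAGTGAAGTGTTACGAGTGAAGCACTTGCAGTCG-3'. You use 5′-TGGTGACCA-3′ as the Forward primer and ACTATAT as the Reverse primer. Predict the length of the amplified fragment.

Forward primer TGGTGACCA is found on the top strand at positions 87–95.
Reverse complement of the reverse primer: ATATAGT. This occurs on the top strand at positions 104–110.
The product runs from position 87 to position 110, so its length is 110 − 87 + 1 = 24 bp.

24 bp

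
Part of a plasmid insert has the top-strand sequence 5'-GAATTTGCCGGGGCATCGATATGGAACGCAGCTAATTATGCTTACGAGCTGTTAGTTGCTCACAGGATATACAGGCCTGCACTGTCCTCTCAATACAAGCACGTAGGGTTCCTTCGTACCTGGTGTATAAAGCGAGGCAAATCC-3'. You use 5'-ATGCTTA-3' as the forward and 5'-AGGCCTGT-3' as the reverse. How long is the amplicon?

The forward primer matches the template at positions 38–44.
Taking the reverse complement of AGGCCTGT gives ACAGGCCT, found at positions 71–78 on the template; the primer anneals here to the top strand with its 3' end pointing upstream.
Amplicon spans positions 38–78: 41 bp.

41 bp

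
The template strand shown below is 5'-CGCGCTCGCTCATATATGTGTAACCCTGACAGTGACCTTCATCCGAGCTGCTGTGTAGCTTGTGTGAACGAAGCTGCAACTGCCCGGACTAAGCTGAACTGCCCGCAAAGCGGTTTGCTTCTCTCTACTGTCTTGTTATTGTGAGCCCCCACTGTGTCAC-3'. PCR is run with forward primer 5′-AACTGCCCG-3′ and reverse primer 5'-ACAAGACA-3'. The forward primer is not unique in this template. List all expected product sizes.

The forward primer AACTGCCCG matches the top strand at positions 78–86, 97–105.
The reverse primer's reverse complement is TGTCTTGT, matching at positions 129–136.
Each forward site pairs with the reverse site to give a product ending at position 136: sizes 59, 40 bp.

59 bp, 40 bp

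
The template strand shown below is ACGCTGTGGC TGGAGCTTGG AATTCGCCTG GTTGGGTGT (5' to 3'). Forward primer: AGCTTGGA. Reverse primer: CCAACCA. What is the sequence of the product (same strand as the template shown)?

Forward primer AGCTTGGA is found on the top strand at positions 14–21.
Reverse complement of the reverse primer: TGGTTGG. This occurs on the top strand at positions 29–35.
The product is the template from position 14 through 35 (22 bp).

5'-AGCTTGGAATTCGCCTGGTTGG-3'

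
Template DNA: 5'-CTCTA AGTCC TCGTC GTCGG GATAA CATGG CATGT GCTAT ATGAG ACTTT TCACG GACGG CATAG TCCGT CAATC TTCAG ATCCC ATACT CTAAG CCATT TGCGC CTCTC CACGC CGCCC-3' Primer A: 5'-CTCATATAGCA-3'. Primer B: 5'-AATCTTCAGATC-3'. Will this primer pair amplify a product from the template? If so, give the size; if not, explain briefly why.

No product — the primers' 3' ends point away from each other.

Primer A (CTCATATAGCA) has reverse complement TGCTATATGAG, which matches the top strand at positions 35–45; primer A anneals to the top strand there with its 3' end pointing upstream toward position 35.
Primer B (AATCTTCAGATC) matches the top strand directly at positions 72–83; it anneals to the bottom strand with its 3' end pointing downstream toward position 83.
The 3' ends diverge (primer A extends toward position 1, primer B toward position 120), so the primers never converge on a shared product.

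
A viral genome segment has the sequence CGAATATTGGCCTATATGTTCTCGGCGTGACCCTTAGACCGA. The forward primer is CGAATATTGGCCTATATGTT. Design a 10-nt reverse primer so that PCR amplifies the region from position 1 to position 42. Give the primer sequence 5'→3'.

5'-TCGGTCTAAG-3'

The product's 3' end on the top strand is position 42.
The reverse primer anneals to the top strand over positions 33–42, i.e. to CTTAGACCGA.
Its sequence written 5'→3' is the reverse complement: TCGGTCTAAG.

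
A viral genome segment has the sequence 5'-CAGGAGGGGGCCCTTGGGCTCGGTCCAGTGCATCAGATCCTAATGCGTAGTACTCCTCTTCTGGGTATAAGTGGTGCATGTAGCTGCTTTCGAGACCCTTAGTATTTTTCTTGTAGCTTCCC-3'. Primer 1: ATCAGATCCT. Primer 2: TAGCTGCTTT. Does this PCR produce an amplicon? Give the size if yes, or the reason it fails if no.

No product — both primers anneal to the same strand and extend in the same direction.

Primer 1 (ATCAGATCCT) matches the top strand at positions 32–41 (3' end points downstream).
Primer 2 (TAGCTGCTTT) also matches the top strand directly, at positions 81–90 — its reverse complement AAAGCAGCTA is not present.
Both primers anneal to the bottom strand with 3' ends pointing the same way, so neither can prime synthesis back toward the other.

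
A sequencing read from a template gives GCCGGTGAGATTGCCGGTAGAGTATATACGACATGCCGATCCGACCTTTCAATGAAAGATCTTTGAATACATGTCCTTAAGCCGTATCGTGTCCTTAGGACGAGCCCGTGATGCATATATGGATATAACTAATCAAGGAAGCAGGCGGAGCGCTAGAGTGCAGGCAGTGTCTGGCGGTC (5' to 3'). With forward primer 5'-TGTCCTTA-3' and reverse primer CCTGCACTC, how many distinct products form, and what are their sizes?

The forward primer TGTCCTTA matches the top strand at positions 72–79, 90–97.
The reverse primer's reverse complement is GAGTGCAGG, matching at positions 156–164.
Each forward site pairs with the reverse site to give a product ending at position 164: sizes 93, 75 bp.

Two products: 93 bp, 75 bp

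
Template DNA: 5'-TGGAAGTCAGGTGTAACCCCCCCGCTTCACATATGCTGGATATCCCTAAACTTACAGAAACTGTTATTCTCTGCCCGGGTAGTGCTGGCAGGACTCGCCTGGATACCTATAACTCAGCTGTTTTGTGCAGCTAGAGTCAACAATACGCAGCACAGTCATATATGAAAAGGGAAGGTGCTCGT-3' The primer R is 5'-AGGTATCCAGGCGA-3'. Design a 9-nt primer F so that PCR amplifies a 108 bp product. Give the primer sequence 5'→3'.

The reverse primer's reverse complement TCGCCTGGATACCT matches the template at positions 95–108, so the product ends at position 108.
A 108 bp product then starts at position 108 − 108 + 1 = 1.
The forward primer is identical to the top strand there: TGGAAGTCA.

5'-TGGAAGTCA-3'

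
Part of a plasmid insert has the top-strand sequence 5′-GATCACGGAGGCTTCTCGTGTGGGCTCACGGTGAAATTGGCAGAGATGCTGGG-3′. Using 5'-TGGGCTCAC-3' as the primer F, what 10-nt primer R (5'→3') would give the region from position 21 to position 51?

5'-CAGCATCTCT-3'

The product's 3' end on the top strand is position 51.
The reverse primer anneals to the top strand over positions 42–51, i.e. to AGAGATGCTG.
Its sequence written 5'→3' is the reverse complement: CAGCATCTCT.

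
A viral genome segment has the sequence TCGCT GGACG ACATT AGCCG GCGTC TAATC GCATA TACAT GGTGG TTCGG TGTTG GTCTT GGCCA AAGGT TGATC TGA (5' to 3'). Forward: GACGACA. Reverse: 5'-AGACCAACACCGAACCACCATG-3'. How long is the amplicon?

The forward primer matches the template at positions 7–13.
Taking the reverse complement of AGACCAACACCGAACCACCATG gives CATGGTGGTTCGGTGTTGGTCT, found at positions 38–59 on the template; the primer anneals here to the top strand with its 3' end pointing upstream.
Amplicon spans positions 7–59: 53 bp.

53 bp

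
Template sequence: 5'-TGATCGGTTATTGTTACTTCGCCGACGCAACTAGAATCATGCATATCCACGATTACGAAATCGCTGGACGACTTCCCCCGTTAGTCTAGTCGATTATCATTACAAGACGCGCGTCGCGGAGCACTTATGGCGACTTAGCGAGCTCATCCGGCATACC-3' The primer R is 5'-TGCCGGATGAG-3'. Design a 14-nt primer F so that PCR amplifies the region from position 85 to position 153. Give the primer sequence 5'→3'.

5'-TCTAGTCGATTATC-3'

The reverse primer's reverse complement CTCATCCGGCA matches the template at positions 143–153; the product starts at position 85.
The forward primer is identical to the top strand over positions 85–98: TCTAGTCGATTATC.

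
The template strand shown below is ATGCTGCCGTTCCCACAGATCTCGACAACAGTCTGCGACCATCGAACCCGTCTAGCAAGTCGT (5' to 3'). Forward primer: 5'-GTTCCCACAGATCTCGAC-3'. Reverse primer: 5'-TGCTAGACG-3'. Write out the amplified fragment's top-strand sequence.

5'-GTTCCCACAGATCTCGACAACAGTCTGCGACCATCGAACCCGTCTAGCA-3'

The forward primer matches the template at positions 9–26.
Reverse complement of the reverse primer: CGTCTAGCA. This occurs on the top strand at positions 49–57.
The product is the template from position 9 through 57 (49 bp).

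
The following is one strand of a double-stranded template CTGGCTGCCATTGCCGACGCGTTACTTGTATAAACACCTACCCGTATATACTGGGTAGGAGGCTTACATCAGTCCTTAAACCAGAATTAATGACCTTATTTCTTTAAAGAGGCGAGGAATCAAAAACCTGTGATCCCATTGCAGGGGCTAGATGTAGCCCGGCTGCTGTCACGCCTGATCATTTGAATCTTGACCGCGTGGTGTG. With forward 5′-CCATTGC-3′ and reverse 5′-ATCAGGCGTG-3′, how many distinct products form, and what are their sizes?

Two products: 172 bp, 44 bp

The forward primer CCATTGC matches the top strand at positions 8–14, 136–142.
The reverse primer's reverse complement is CACGCCTGAT, matching at positions 170–179.
Each forward site pairs with the reverse site to give a product ending at position 179: sizes 172, 44 bp.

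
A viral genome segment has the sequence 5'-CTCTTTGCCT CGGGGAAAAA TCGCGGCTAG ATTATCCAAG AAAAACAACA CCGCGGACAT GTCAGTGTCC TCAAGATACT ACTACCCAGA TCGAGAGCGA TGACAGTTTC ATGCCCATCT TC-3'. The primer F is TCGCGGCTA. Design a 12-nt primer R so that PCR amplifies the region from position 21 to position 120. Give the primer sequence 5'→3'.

5'-AGATGGGCATGA-3'

The product's 3' end on the top strand is position 120.
The reverse primer anneals to the top strand over positions 109–120, i.e. to TCATGCCCATCT.
Its sequence written 5'→3' is the reverse complement: AGATGGGCATGA.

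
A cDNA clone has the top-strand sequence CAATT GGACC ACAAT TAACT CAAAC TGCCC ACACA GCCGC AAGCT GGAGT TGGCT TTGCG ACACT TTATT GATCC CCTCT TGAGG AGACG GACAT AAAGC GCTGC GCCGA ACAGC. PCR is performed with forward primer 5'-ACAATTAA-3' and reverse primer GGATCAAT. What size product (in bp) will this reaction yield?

65 bp

Forward primer ACAATTAA is found on the top strand at positions 11–18.
Taking the reverse complement of GGATCAAT gives ATTGATCC, found at positions 68–75 on the template; the primer anneals here to the top strand with its 3' end pointing upstream.
The product runs from position 11 to position 75, so its length is 75 − 11 + 1 = 65 bp.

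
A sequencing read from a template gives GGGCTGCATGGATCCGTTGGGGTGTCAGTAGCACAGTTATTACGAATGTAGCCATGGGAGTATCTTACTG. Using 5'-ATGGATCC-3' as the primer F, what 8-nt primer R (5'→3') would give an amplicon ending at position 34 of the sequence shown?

5'-GTGCTACT-3'

The forward primer binds at positions 8–15; the product's 3' end on the top strand is position 34.
The reverse primer anneals to the top strand over positions 27–34, i.e. to AGTAGCAC.
Its sequence written 5'→3' is the reverse complement: GTGCTACT.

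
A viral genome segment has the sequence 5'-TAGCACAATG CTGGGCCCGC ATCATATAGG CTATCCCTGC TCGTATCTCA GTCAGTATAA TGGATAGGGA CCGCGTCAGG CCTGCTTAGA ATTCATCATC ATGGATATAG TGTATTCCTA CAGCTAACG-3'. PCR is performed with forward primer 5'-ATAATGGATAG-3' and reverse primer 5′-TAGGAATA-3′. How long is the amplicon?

Forward primer ATAATGGATAG is found on the top strand at positions 57–67.
Taking the reverse complement of TAGGAATA gives TATTCCTA, found at positions 113–120 on the template; the primer anneals here to the top strand with its 3' end pointing upstream.
The product runs from position 57 to position 120, so its length is 120 − 57 + 1 = 64 bp.

64 bp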